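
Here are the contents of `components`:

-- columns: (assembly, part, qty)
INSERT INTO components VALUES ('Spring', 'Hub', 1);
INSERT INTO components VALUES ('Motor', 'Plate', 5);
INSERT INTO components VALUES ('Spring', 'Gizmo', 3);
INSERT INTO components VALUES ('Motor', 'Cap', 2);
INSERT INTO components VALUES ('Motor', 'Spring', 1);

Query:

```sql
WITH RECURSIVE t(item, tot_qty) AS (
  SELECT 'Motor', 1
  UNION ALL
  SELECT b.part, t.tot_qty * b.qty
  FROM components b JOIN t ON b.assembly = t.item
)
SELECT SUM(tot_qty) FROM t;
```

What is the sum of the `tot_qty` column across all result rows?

Base: (Motor, tot_qty=1).
Iteration 1: components of {Motor} -> Cap = 1*2 = 2, Plate = 1*5 = 5, Spring = 1*1 = 1.
Iteration 2: components of {Cap,Plate,Spring} -> Gizmo = 1*3 = 3, Hub = 1*1 = 1.
Iteration 3: no further components; recursion stops.
SUM(tot_qty) = 1 + 1 + 5 + 2 + 1 + 3 = 13.

13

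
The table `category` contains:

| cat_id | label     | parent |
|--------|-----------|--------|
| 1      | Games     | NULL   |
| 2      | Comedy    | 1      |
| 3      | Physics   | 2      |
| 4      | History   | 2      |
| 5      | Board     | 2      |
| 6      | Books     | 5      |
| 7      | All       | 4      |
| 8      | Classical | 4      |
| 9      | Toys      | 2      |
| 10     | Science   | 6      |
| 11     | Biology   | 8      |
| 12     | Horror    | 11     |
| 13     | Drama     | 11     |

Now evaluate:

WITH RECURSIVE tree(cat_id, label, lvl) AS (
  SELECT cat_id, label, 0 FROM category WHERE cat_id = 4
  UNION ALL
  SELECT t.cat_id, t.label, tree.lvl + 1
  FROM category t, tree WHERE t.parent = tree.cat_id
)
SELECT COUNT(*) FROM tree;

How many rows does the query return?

6

Base: cat_id=4 (History) at lvl 0.
Iteration 1: rows with parent in {4} -> All (id 7, lvl 1), Classical (id 8, lvl 1).
Iteration 2: rows with parent in {7,8} -> Biology (id 11, lvl 2).
Iteration 3: rows with parent in {11} -> Horror (id 12, lvl 3), Drama (id 13, lvl 3).
Iteration 4: no rows with parent in {12,13}; recursion stops.
Total rows emitted: 6.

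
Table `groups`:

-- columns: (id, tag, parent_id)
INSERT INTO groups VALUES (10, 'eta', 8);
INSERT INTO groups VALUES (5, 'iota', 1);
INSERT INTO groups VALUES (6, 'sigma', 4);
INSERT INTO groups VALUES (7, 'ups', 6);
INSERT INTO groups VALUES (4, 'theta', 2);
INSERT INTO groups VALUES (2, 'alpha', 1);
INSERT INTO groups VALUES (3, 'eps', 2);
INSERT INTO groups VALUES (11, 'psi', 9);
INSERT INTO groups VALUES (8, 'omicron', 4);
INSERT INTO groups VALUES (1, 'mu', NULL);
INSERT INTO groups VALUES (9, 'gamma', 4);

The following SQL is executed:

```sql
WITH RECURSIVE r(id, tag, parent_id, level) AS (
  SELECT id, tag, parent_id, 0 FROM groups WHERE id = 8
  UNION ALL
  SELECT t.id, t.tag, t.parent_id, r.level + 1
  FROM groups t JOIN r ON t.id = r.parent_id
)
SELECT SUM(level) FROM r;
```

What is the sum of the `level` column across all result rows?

6

Base: id=8 (omicron), parent_id=4, level 0.
Iteration 1: join on id=4 -> theta (id 4, parent_id=2, level 1).
Iteration 2: join on id=2 -> alpha (id 2, parent_id=1, level 2).
Iteration 3: join on id=1 -> mu (id 1, parent_id=NULL, level 3).
Iteration 4: parent_id is NULL; no match; recursion stops.
SUM(level) = 0 + 1 + 2 + 3 = 6.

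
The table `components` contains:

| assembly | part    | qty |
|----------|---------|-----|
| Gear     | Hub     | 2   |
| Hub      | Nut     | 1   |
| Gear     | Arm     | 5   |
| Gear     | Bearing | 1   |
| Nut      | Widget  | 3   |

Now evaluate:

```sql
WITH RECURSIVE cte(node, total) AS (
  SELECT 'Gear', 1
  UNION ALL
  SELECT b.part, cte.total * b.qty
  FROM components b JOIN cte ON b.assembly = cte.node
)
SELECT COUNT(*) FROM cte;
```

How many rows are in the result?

Base: (Gear, total=1).
Iteration 1: components of {Gear} -> Arm = 1*5 = 5, Bearing = 1*1 = 1, Hub = 1*2 = 2.
Iteration 2: components of {Arm,Bearing,Hub} -> Nut = 2*1 = 2.
Iteration 3: components of {Nut} -> Widget = 2*3 = 6.
Iteration 4: no further components; recursion stops.
Total rows emitted: 6.

6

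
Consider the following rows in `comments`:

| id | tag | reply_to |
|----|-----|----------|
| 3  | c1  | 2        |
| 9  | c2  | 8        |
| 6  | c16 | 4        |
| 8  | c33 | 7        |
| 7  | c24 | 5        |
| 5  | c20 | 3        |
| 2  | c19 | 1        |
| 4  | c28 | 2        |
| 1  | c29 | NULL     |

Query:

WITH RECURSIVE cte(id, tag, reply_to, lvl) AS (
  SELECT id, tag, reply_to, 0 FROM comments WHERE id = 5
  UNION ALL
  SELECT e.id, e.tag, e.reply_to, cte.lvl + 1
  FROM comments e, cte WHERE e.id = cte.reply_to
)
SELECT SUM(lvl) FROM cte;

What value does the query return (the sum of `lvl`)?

Base: id=5 (c20), reply_to=3, lvl 0.
Iteration 1: join on id=3 -> c1 (id 3, reply_to=2, lvl 1).
Iteration 2: join on id=2 -> c19 (id 2, reply_to=1, lvl 2).
Iteration 3: join on id=1 -> c29 (id 1, reply_to=NULL, lvl 3).
Iteration 4: reply_to is NULL; no match; recursion stops.
SUM(lvl) = 0 + 1 + 2 + 3 = 6.

6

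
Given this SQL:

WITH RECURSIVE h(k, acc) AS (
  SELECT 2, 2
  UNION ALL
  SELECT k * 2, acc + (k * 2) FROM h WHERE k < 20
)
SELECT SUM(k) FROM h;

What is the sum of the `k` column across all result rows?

Base: k=2, acc=2.
Iteration 1: 2 < 20 holds -> k = 2 * 2 = 4, acc = 2 + 4 = 6.
Iteration 2: 4 < 20 holds -> k = 4 * 2 = 8, acc = 6 + 8 = 14.
Iteration 3: 8 < 20 holds -> k = 8 * 2 = 16, acc = 14 + 16 = 30.
Iteration 4: 16 < 20 holds -> k = 16 * 2 = 32, acc = 30 + 32 = 62.
Iteration 5: 32 < 20 fails; recursion stops.
SUM(k) = 2 + 4 + 8 + 16 + 32 = 62.

62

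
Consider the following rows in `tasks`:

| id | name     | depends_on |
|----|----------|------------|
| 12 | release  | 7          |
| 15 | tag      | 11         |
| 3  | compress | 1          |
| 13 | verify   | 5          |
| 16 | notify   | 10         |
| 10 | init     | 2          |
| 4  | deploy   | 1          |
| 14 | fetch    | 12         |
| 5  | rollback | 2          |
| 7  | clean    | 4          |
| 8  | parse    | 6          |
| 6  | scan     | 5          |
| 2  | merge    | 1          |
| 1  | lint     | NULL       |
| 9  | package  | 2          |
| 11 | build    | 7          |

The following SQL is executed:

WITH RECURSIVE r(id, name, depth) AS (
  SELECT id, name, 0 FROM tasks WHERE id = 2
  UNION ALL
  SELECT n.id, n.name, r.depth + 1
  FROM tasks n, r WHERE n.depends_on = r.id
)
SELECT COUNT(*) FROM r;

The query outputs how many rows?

8

Base: id=2 (merge) at depth 0.
Iteration 1: rows with depends_on in {2} -> rollback (id 5, depth 1), package (id 9, depth 1), init (id 10, depth 1).
Iteration 2: rows with depends_on in {5,9,10} -> scan (id 6, depth 2), verify (id 13, depth 2), notify (id 16, depth 2).
Iteration 3: rows with depends_on in {6,13,16} -> parse (id 8, depth 3).
Iteration 4: no rows with depends_on in {8}; recursion stops.
Total rows emitted: 8.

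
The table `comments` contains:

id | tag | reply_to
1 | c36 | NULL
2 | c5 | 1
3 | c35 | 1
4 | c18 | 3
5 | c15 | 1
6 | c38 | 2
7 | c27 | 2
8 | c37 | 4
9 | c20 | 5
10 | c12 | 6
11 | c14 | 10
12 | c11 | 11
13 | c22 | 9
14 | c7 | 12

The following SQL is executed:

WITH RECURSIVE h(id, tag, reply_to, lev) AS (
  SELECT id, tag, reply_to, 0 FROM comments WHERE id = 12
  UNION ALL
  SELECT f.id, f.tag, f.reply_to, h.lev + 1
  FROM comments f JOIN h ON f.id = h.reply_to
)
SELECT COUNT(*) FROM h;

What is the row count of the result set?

Base: id=12 (c11), reply_to=11, lev 0.
Iteration 1: join on id=11 -> c14 (id 11, reply_to=10, lev 1).
Iteration 2: join on id=10 -> c12 (id 10, reply_to=6, lev 2).
Iteration 3: join on id=6 -> c38 (id 6, reply_to=2, lev 3).
Iteration 4: join on id=2 -> c5 (id 2, reply_to=1, lev 4).
Iteration 5: join on id=1 -> c36 (id 1, reply_to=NULL, lev 5).
Iteration 6: reply_to is NULL; no match; recursion stops.
Total rows emitted: 6.

6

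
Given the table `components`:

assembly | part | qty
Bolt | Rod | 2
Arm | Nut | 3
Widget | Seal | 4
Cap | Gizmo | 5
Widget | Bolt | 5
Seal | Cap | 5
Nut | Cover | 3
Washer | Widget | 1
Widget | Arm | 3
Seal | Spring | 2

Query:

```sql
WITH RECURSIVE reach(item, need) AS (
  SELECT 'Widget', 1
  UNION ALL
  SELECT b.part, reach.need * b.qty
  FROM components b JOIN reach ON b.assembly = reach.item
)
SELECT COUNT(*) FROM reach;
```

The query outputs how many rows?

Base: (Widget, need=1).
Iteration 1: components of {Widget} -> Arm = 1*3 = 3, Bolt = 1*5 = 5, Seal = 1*4 = 4.
Iteration 2: components of {Arm,Bolt,Seal} -> Cap = 4*5 = 20, Nut = 3*3 = 9, Rod = 5*2 = 10, Spring = 4*2 = 8.
Iteration 3: components of {Cap,Nut,Rod,Spring} -> Cover = 9*3 = 27, Gizmo = 20*5 = 100.
Iteration 4: no further components; recursion stops.
Total rows emitted: 10.

10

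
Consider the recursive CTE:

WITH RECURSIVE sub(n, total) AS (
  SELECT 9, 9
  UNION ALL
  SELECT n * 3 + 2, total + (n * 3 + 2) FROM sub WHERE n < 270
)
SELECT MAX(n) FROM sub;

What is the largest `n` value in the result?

809

Base: n=9, total=9.
Iteration 1: 9 < 270 holds -> n = 9 * 3 + 2 = 29, total = 9 + 29 = 38.
Iteration 2: 29 < 270 holds -> n = 29 * 3 + 2 = 89, total = 38 + 89 = 127.
Iteration 3: 89 < 270 holds -> n = 89 * 3 + 2 = 269, total = 127 + 269 = 396.
Iteration 4: 269 < 270 holds -> n = 269 * 3 + 2 = 809, total = 396 + 809 = 1205.
Iteration 5: 809 < 270 fails; recursion stops.
n values: 9, 29, 89, 269, 809; the maximum is 809.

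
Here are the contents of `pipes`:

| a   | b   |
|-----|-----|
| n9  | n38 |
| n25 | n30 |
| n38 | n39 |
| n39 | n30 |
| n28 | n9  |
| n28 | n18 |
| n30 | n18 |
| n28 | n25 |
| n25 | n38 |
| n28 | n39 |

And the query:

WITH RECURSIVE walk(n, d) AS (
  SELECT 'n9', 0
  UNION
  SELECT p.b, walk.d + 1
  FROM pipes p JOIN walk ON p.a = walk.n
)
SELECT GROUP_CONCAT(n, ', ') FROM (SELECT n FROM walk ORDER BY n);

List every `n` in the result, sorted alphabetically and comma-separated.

n18, n30, n38, n39, n9

Base: (n9, d=0).
Iteration 1: edges from {n9} -> (n38, d=1).
Iteration 2: edges from {n38} -> (n39, d=2).
Iteration 3: edges from {n39} -> (n30, d=3).
Iteration 4: edges from {n30} -> (n18, d=4).
Iteration 5: no outgoing edges from {n18}; recursion stops.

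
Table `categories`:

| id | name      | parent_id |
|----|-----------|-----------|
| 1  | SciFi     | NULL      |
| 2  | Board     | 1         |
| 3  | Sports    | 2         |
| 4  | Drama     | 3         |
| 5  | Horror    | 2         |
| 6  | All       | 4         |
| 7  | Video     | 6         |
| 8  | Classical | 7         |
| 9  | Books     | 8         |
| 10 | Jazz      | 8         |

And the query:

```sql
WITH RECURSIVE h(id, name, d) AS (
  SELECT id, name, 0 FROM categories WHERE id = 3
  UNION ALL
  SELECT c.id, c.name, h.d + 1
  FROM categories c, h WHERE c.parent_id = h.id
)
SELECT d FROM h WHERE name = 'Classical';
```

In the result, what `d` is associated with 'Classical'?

4

Base: id=3 (Sports) at d 0.
Iteration 1: rows with parent_id in {3} -> Drama (id 4, d 1).
Iteration 2: rows with parent_id in {4} -> All (id 6, d 2).
Iteration 3: rows with parent_id in {6} -> Video (id 7, d 3).
Iteration 4: rows with parent_id in {7} -> Classical (id 8, d 4).
Iteration 5: rows with parent_id in {8} -> Books (id 9, d 5), Jazz (id 10, d 5).
Iteration 6: no rows with parent_id in {9,10}; recursion stops.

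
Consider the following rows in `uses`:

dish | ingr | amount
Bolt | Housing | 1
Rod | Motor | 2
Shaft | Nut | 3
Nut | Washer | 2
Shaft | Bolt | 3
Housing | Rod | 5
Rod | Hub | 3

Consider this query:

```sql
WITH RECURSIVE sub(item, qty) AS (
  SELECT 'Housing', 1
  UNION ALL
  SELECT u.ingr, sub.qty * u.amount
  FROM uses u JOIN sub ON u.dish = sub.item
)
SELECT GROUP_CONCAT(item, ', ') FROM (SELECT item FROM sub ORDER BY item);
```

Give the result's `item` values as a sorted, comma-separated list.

Base: (Housing, qty=1).
Iteration 1: components of {Housing} -> Rod = 1*5 = 5.
Iteration 2: components of {Rod} -> Hub = 5*3 = 15, Motor = 5*2 = 10.
Iteration 3: no further components; recursion stops.

Housing, Hub, Motor, Rod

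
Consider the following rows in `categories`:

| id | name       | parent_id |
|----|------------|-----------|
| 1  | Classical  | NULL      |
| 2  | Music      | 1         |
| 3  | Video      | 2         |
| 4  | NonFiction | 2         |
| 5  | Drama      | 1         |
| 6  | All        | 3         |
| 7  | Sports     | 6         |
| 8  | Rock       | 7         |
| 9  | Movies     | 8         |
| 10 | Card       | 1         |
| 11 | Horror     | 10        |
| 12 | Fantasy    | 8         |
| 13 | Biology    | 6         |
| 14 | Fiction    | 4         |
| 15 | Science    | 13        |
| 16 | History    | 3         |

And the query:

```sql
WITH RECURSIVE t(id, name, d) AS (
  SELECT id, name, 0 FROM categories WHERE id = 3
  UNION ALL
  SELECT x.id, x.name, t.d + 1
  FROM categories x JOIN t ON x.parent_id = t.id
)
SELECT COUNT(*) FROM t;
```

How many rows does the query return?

Base: id=3 (Video) at d 0.
Iteration 1: rows with parent_id in {3} -> All (id 6, d 1), History (id 16, d 1).
Iteration 2: rows with parent_id in {6,16} -> Sports (id 7, d 2), Biology (id 13, d 2).
Iteration 3: rows with parent_id in {7,13} -> Rock (id 8, d 3), Science (id 15, d 3).
Iteration 4: rows with parent_id in {8,15} -> Movies (id 9, d 4), Fantasy (id 12, d 4).
Iteration 5: no rows with parent_id in {9,12}; recursion stops.
Total rows emitted: 9.

9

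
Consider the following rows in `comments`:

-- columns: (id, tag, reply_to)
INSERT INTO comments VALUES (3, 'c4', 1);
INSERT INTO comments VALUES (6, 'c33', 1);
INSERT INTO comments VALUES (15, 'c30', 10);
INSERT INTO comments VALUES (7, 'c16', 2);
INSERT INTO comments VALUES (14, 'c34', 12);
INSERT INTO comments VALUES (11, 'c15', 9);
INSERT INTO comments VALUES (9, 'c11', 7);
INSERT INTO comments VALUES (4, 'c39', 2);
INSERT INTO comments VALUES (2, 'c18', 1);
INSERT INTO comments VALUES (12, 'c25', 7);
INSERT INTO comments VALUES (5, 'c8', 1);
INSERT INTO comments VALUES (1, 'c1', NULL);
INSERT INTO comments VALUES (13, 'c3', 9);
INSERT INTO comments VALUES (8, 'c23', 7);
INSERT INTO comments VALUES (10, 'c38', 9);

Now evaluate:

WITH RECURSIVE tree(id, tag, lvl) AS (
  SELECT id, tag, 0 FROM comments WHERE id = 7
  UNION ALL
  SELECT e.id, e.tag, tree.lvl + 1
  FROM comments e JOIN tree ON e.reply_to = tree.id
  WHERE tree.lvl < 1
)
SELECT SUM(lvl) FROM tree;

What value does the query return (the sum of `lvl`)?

Base: id=7 (c16) at lvl 0.
Iteration 1: rows with reply_to in {7} -> c23 (id 8, lvl 1), c11 (id 9, lvl 1), c25 (id 12, lvl 1).
Iteration 2: lvl < 1 fails for all current rows; recursion stops.
SUM(lvl) = 0 + 1 + 1 + 1 = 3.

3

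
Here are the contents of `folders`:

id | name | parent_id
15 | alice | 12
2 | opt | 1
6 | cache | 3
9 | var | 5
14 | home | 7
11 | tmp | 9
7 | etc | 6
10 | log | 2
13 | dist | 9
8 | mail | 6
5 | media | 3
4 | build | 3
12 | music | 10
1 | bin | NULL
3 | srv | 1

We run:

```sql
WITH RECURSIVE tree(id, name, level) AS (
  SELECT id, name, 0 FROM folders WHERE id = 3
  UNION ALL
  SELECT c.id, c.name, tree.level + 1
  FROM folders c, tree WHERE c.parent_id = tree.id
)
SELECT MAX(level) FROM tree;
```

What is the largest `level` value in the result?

3

Base: id=3 (srv) at level 0.
Iteration 1: rows with parent_id in {3} -> build (id 4, level 1), media (id 5, level 1), cache (id 6, level 1).
Iteration 2: rows with parent_id in {4,5,6} -> etc (id 7, level 2), mail (id 8, level 2), var (id 9, level 2).
Iteration 3: rows with parent_id in {7,8,9} -> tmp (id 11, level 3), dist (id 13, level 3), home (id 14, level 3).
Iteration 4: no rows with parent_id in {11,13,14}; recursion stops.
level values: 0, 1, 1, 1, 2, 2, 2, 3, 3, 3; the maximum is 3.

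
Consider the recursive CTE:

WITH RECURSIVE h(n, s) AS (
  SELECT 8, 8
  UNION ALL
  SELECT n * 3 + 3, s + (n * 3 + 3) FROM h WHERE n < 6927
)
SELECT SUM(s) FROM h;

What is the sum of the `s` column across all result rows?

46648

Base: n=8, s=8.
Iteration 1: 8 < 6927 holds -> n = 8 * 3 + 3 = 27, s = 8 + 27 = 35.
Iteration 2: 27 < 6927 holds -> n = 27 * 3 + 3 = 84, s = 35 + 84 = 119.
Iteration 3: 84 < 6927 holds -> n = 84 * 3 + 3 = 255, s = 119 + 255 = 374.
Iteration 4: 255 < 6927 holds -> n = 255 * 3 + 3 = 768, s = 374 + 768 = 1142.
Iteration 5: 768 < 6927 holds -> n = 768 * 3 + 3 = 2307, s = 1142 + 2307 = 3449.
Iteration 6: 2307 < 6927 holds -> n = 2307 * 3 + 3 = 6924, s = 3449 + 6924 = 10373.
Iteration 7: 6924 < 6927 holds -> n = 6924 * 3 + 3 = 20775, s = 10373 + 20775 = 31148.
Iteration 8: 20775 < 6927 fails; recursion stops.
SUM(s) = 8 + 35 + 119 + 374 + 1142 + 3449 + 10373 + 31148 = 46648.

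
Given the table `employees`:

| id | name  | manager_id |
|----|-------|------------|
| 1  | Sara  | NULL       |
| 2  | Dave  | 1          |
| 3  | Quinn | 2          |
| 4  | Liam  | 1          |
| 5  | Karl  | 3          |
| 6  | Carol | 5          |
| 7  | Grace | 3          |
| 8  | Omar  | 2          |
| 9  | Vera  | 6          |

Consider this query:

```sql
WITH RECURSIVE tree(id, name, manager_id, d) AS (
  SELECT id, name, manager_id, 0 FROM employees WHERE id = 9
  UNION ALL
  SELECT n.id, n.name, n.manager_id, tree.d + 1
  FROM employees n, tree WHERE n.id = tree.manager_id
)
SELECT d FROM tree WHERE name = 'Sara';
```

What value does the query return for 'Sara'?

5

Base: id=9 (Vera), manager_id=6, d 0.
Iteration 1: join on id=6 -> Carol (id 6, manager_id=5, d 1).
Iteration 2: join on id=5 -> Karl (id 5, manager_id=3, d 2).
Iteration 3: join on id=3 -> Quinn (id 3, manager_id=2, d 3).
Iteration 4: join on id=2 -> Dave (id 2, manager_id=1, d 4).
Iteration 5: join on id=1 -> Sara (id 1, manager_id=NULL, d 5).
Iteration 6: manager_id is NULL; no match; recursion stops.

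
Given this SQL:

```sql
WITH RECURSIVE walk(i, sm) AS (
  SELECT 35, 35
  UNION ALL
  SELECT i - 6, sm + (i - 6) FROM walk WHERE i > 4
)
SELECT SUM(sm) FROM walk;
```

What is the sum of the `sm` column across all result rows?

644

Base: i=35, sm=35.
Iteration 1: 35 > 4 holds -> i = 35 - 6 = 29, sm = 35 + 29 = 64.
Iteration 2: 29 > 4 holds -> i = 29 - 6 = 23, sm = 64 + 23 = 87.
Iteration 3: 23 > 4 holds -> i = 23 - 6 = 17, sm = 87 + 17 = 104.
Iteration 4: 17 > 4 holds -> i = 17 - 6 = 11, sm = 104 + 11 = 115.
Iteration 5: 11 > 4 holds -> i = 11 - 6 = 5, sm = 115 + 5 = 120.
Iteration 6: 5 > 4 holds -> i = 5 - 6 = -1, sm = 120 + -1 = 119.
Iteration 7: -1 > 4 fails; recursion stops.
SUM(sm) = 35 + 64 + 87 + 104 + 115 + 120 + 119 = 644.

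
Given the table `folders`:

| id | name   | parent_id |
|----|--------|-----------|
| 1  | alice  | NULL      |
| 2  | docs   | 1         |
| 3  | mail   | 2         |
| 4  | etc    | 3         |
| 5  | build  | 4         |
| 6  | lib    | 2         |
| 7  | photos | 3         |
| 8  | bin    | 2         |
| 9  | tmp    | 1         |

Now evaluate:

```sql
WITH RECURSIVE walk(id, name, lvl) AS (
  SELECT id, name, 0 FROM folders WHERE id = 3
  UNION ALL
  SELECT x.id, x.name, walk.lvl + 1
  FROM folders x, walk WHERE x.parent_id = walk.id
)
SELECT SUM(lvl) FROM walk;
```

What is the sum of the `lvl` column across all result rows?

4

Base: id=3 (mail) at lvl 0.
Iteration 1: rows with parent_id in {3} -> etc (id 4, lvl 1), photos (id 7, lvl 1).
Iteration 2: rows with parent_id in {4,7} -> build (id 5, lvl 2).
Iteration 3: no rows with parent_id in {5}; recursion stops.
SUM(lvl) = 0 + 1 + 1 + 2 = 4.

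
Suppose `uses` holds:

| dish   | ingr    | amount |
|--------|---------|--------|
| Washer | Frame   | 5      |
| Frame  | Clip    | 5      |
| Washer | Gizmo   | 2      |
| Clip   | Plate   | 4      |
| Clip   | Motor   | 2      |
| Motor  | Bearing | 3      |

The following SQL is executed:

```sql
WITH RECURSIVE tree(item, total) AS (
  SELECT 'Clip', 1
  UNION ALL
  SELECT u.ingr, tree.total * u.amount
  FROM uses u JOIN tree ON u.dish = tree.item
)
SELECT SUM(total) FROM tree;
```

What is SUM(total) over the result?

13

Base: (Clip, total=1).
Iteration 1: components of {Clip} -> Motor = 1*2 = 2, Plate = 1*4 = 4.
Iteration 2: components of {Motor,Plate} -> Bearing = 2*3 = 6.
Iteration 3: no further components; recursion stops.
SUM(total) = 1 + 4 + 2 + 6 = 13.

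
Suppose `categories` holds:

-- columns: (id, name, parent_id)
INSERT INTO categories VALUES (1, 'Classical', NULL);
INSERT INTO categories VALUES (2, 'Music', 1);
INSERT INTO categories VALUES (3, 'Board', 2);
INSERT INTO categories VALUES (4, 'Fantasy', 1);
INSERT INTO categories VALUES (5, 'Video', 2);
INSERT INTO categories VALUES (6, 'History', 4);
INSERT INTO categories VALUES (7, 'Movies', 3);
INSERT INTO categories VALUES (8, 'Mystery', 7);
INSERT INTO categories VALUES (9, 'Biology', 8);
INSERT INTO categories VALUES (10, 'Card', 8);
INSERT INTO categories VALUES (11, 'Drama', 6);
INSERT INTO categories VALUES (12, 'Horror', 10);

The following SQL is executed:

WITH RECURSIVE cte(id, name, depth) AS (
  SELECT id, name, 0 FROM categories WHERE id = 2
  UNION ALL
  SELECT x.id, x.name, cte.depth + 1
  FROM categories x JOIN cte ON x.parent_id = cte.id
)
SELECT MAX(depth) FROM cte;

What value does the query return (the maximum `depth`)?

Base: id=2 (Music) at depth 0.
Iteration 1: rows with parent_id in {2} -> Board (id 3, depth 1), Video (id 5, depth 1).
Iteration 2: rows with parent_id in {3,5} -> Movies (id 7, depth 2).
Iteration 3: rows with parent_id in {7} -> Mystery (id 8, depth 3).
Iteration 4: rows with parent_id in {8} -> Biology (id 9, depth 4), Card (id 10, depth 4).
Iteration 5: rows with parent_id in {9,10} -> Horror (id 12, depth 5).
Iteration 6: no rows with parent_id in {12}; recursion stops.
depth values: 0, 1, 1, 2, 3, 4, 4, 5; the maximum is 5.

5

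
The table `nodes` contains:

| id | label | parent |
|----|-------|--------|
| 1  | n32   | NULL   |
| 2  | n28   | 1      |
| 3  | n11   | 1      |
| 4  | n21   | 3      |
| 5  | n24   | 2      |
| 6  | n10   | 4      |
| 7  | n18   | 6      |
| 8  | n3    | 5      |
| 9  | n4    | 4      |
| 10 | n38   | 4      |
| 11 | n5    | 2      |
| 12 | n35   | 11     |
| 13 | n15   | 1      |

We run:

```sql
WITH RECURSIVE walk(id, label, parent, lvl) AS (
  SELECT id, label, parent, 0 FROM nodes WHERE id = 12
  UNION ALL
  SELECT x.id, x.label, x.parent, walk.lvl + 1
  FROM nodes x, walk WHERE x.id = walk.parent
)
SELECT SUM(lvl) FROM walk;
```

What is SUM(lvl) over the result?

6

Base: id=12 (n35), parent=11, lvl 0.
Iteration 1: join on id=11 -> n5 (id 11, parent=2, lvl 1).
Iteration 2: join on id=2 -> n28 (id 2, parent=1, lvl 2).
Iteration 3: join on id=1 -> n32 (id 1, parent=NULL, lvl 3).
Iteration 4: parent is NULL; no match; recursion stops.
SUM(lvl) = 0 + 1 + 2 + 3 = 6.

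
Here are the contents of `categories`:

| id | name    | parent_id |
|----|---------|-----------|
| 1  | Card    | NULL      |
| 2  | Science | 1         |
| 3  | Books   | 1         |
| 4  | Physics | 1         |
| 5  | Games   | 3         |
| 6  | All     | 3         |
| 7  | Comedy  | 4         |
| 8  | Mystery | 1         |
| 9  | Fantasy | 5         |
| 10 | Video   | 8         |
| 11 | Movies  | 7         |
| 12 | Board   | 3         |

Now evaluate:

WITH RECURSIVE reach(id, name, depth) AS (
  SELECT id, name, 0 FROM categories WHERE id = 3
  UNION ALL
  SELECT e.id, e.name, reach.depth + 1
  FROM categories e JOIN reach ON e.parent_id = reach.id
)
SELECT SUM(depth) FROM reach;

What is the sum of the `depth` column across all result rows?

5

Base: id=3 (Books) at depth 0.
Iteration 1: rows with parent_id in {3} -> Games (id 5, depth 1), All (id 6, depth 1), Board (id 12, depth 1).
Iteration 2: rows with parent_id in {5,6,12} -> Fantasy (id 9, depth 2).
Iteration 3: no rows with parent_id in {9}; recursion stops.
SUM(depth) = 0 + 1 + 1 + 1 + 2 = 5.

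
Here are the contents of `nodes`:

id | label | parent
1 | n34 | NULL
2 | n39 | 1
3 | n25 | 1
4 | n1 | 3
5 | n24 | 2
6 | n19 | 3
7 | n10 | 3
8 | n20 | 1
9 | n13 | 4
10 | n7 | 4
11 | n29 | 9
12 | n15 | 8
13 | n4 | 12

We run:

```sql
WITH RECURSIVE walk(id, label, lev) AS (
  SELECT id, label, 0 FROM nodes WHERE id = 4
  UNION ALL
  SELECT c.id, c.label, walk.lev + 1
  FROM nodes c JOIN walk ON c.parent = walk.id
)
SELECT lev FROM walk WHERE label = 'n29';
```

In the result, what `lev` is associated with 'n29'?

Base: id=4 (n1) at lev 0.
Iteration 1: rows with parent in {4} -> n13 (id 9, lev 1), n7 (id 10, lev 1).
Iteration 2: rows with parent in {9,10} -> n29 (id 11, lev 2).
Iteration 3: no rows with parent in {11}; recursion stops.

2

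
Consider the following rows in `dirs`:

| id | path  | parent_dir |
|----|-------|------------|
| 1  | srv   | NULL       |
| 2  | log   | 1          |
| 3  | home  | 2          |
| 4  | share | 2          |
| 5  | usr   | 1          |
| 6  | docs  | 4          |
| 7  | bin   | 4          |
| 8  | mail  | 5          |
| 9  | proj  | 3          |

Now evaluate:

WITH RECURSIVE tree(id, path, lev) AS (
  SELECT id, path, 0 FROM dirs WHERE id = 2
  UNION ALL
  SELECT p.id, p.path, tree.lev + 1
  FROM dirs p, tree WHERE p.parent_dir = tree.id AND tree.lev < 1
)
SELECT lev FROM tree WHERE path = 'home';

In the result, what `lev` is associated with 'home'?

1

Base: id=2 (log) at lev 0.
Iteration 1: rows with parent_dir in {2} -> home (id 3, lev 1), share (id 4, lev 1).
Iteration 2: lev < 1 fails for all current rows; recursion stops.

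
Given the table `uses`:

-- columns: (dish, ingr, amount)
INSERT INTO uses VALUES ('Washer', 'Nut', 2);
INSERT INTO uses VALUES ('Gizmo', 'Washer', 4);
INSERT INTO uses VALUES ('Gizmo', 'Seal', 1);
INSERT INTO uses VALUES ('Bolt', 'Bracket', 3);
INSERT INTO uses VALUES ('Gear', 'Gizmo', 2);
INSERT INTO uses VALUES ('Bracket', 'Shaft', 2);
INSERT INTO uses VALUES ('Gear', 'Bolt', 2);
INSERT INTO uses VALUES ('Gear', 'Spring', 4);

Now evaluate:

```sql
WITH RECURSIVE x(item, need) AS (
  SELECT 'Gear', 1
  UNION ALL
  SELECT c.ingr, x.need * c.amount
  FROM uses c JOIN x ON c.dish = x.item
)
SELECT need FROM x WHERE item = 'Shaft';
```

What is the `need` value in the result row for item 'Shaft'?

Base: (Gear, need=1).
Iteration 1: components of {Gear} -> Bolt = 1*2 = 2, Gizmo = 1*2 = 2, Spring = 1*4 = 4.
Iteration 2: components of {Bolt,Gizmo,Spring} -> Bracket = 2*3 = 6, Seal = 2*1 = 2, Washer = 2*4 = 8.
Iteration 3: components of {Bracket,Seal,Washer} -> Nut = 8*2 = 16, Shaft = 6*2 = 12.
Iteration 4: no further components; recursion stops.

12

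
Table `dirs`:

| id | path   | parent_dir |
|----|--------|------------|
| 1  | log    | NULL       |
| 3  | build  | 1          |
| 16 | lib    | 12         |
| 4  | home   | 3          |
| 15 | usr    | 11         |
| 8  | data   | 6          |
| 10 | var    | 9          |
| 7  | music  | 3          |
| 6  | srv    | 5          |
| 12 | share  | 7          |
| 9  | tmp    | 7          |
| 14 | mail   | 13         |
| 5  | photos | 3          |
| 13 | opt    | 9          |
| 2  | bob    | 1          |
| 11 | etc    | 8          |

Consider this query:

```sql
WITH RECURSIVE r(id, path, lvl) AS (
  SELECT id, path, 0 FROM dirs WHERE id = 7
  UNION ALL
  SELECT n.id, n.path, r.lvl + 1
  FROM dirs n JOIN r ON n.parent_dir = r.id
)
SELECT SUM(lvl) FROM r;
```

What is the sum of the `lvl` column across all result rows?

Base: id=7 (music) at lvl 0.
Iteration 1: rows with parent_dir in {7} -> tmp (id 9, lvl 1), share (id 12, lvl 1).
Iteration 2: rows with parent_dir in {9,12} -> var (id 10, lvl 2), opt (id 13, lvl 2), lib (id 16, lvl 2).
Iteration 3: rows with parent_dir in {10,13,16} -> mail (id 14, lvl 3).
Iteration 4: no rows with parent_dir in {14}; recursion stops.
SUM(lvl) = 0 + 1 + 1 + 2 + 2 + 2 + 3 = 11.

11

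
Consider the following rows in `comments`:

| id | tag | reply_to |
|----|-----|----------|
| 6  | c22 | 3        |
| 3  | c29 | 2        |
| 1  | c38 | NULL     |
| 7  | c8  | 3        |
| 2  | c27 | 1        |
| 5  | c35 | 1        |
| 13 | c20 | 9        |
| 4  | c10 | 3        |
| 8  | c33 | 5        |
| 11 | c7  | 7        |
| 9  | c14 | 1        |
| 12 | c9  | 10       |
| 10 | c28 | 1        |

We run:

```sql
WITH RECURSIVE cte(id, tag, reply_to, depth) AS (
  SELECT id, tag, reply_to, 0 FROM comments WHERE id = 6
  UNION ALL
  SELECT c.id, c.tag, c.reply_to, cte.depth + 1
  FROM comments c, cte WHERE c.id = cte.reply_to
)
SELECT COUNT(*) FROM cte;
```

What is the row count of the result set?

4

Base: id=6 (c22), reply_to=3, depth 0.
Iteration 1: join on id=3 -> c29 (id 3, reply_to=2, depth 1).
Iteration 2: join on id=2 -> c27 (id 2, reply_to=1, depth 2).
Iteration 3: join on id=1 -> c38 (id 1, reply_to=NULL, depth 3).
Iteration 4: reply_to is NULL; no match; recursion stops.
Total rows emitted: 4.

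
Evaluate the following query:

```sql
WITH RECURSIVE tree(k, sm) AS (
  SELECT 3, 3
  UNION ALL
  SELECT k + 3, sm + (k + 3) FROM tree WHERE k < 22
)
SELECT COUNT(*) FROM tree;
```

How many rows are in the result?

Base: k=3, sm=3.
Iteration 1: 3 < 22 holds -> k = 3 + 3 = 6, sm = 3 + 6 = 9.
Iteration 2: 6 < 22 holds -> k = 6 + 3 = 9, sm = 9 + 9 = 18.
Iteration 3: 9 < 22 holds -> k = 9 + 3 = 12, sm = 18 + 12 = 30.
Iteration 4: 12 < 22 holds -> k = 12 + 3 = 15, sm = 30 + 15 = 45.
Iteration 5: 15 < 22 holds -> k = 15 + 3 = 18, sm = 45 + 18 = 63.
Iteration 6: 18 < 22 holds -> k = 18 + 3 = 21, sm = 63 + 21 = 84.
Iteration 7: 21 < 22 holds -> k = 21 + 3 = 24, sm = 84 + 24 = 108.
Iteration 8: 24 < 22 fails; recursion stops.
Total rows emitted: 8.

8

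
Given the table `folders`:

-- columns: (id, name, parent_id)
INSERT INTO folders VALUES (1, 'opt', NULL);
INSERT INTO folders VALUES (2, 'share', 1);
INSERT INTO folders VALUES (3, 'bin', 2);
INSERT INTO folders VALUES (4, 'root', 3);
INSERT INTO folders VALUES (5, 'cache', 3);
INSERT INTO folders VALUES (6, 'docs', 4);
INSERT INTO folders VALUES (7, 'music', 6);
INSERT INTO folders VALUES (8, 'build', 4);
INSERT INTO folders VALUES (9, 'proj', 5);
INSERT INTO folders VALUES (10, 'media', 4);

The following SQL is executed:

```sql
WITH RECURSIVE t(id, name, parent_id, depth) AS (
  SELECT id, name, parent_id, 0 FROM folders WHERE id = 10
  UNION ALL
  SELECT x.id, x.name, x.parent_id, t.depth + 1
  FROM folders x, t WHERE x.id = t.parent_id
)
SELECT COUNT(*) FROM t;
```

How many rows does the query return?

Base: id=10 (media), parent_id=4, depth 0.
Iteration 1: join on id=4 -> root (id 4, parent_id=3, depth 1).
Iteration 2: join on id=3 -> bin (id 3, parent_id=2, depth 2).
Iteration 3: join on id=2 -> share (id 2, parent_id=1, depth 3).
Iteration 4: join on id=1 -> opt (id 1, parent_id=NULL, depth 4).
Iteration 5: parent_id is NULL; no match; recursion stops.
Total rows emitted: 5.

5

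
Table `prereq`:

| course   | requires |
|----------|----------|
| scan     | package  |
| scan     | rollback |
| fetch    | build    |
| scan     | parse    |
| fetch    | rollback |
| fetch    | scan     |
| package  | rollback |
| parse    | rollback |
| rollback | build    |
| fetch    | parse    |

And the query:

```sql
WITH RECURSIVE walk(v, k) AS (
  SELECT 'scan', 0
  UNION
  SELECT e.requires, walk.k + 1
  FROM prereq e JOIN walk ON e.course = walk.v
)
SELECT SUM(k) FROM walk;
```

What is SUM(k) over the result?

10

Base: (scan, k=0).
Iteration 1: edges from {scan} -> (package, k=1), (parse, k=1), (rollback, k=1).
Iteration 2: edges from {package,parse,rollback} -> (build, k=2), (rollback, k=2). [UNION drops 1 duplicate row(s)]
Iteration 3: edges from {build,rollback} -> (build, k=3).
Iteration 4: no outgoing edges from {build}; recursion stops.
SUM(k) = 0 + 1 + 1 + 1 + 2 + 2 + 3 = 10.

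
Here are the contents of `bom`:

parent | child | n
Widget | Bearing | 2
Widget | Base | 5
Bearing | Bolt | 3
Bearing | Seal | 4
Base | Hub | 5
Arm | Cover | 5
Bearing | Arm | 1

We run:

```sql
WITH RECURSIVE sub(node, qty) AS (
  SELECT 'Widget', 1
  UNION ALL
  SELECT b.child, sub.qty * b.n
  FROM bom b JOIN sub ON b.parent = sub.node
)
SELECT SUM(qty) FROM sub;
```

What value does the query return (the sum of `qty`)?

Base: (Widget, qty=1).
Iteration 1: components of {Widget} -> Base = 1*5 = 5, Bearing = 1*2 = 2.
Iteration 2: components of {Base,Bearing} -> Arm = 2*1 = 2, Bolt = 2*3 = 6, Hub = 5*5 = 25, Seal = 2*4 = 8.
Iteration 3: components of {Arm,Bolt,Hub,Seal} -> Cover = 2*5 = 10.
Iteration 4: no further components; recursion stops.
SUM(qty) = 1 + 2 + 5 + 8 + 2 + 6 + 25 + 10 = 59.

59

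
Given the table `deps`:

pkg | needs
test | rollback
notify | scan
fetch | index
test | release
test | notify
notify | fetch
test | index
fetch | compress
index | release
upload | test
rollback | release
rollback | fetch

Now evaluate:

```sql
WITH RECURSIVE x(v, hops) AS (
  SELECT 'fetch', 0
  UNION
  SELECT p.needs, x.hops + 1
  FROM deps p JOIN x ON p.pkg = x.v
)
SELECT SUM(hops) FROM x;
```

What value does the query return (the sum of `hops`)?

Base: (fetch, hops=0).
Iteration 1: edges from {fetch} -> (compress, hops=1), (index, hops=1).
Iteration 2: edges from {compress,index} -> (release, hops=2).
Iteration 3: no outgoing edges from {release}; recursion stops.
SUM(hops) = 0 + 1 + 1 + 2 = 4.

4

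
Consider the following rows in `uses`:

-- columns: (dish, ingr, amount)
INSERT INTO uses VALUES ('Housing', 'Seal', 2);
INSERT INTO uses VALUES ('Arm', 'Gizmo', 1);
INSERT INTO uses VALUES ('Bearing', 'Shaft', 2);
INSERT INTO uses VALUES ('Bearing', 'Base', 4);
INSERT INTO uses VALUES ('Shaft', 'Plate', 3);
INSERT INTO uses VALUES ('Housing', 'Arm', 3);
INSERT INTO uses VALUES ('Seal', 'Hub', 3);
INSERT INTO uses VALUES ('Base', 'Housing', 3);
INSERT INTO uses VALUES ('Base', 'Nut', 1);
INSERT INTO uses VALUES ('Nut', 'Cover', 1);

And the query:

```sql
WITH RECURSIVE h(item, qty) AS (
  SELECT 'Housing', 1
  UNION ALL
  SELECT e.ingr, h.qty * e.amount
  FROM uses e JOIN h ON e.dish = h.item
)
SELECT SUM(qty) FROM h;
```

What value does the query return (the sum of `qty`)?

15

Base: (Housing, qty=1).
Iteration 1: components of {Housing} -> Arm = 1*3 = 3, Seal = 1*2 = 2.
Iteration 2: components of {Arm,Seal} -> Gizmo = 3*1 = 3, Hub = 2*3 = 6.
Iteration 3: no further components; recursion stops.
SUM(qty) = 1 + 2 + 3 + 6 + 3 = 15.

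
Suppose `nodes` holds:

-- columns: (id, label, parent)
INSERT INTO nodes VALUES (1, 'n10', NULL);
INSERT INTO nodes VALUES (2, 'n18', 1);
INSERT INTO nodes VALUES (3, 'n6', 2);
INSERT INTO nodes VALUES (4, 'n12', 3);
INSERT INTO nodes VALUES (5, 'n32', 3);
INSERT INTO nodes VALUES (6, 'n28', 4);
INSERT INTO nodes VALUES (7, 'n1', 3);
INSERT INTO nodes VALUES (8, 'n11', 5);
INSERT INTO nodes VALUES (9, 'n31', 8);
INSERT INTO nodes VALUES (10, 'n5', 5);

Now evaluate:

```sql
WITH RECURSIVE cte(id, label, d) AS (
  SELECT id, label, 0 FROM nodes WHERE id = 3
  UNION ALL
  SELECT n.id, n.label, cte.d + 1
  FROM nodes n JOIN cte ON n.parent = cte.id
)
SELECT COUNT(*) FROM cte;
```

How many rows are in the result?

Base: id=3 (n6) at d 0.
Iteration 1: rows with parent in {3} -> n12 (id 4, d 1), n32 (id 5, d 1), n1 (id 7, d 1).
Iteration 2: rows with parent in {4,5,7} -> n28 (id 6, d 2), n11 (id 8, d 2), n5 (id 10, d 2).
Iteration 3: rows with parent in {6,8,10} -> n31 (id 9, d 3).
Iteration 4: no rows with parent in {9}; recursion stops.
Total rows emitted: 8.

8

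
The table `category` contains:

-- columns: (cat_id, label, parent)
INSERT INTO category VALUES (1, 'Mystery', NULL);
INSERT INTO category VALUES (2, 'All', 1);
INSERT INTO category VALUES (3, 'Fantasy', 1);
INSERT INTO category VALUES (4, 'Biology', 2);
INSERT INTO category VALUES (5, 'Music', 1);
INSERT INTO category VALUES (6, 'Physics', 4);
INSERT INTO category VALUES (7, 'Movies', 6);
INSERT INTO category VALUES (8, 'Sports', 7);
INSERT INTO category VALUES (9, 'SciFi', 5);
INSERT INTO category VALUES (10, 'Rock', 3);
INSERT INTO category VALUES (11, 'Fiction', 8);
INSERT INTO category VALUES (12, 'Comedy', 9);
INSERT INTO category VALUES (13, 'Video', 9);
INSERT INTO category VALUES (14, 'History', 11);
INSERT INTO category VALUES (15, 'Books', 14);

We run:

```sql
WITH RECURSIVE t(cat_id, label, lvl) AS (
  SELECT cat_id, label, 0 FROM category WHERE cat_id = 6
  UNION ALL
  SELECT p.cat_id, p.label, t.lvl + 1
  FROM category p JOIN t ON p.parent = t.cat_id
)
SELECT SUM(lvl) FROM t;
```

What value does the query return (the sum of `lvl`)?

Base: cat_id=6 (Physics) at lvl 0.
Iteration 1: rows with parent in {6} -> Movies (id 7, lvl 1).
Iteration 2: rows with parent in {7} -> Sports (id 8, lvl 2).
Iteration 3: rows with parent in {8} -> Fiction (id 11, lvl 3).
Iteration 4: rows with parent in {11} -> History (id 14, lvl 4).
Iteration 5: rows with parent in {14} -> Books (id 15, lvl 5).
Iteration 6: no rows with parent in {15}; recursion stops.
SUM(lvl) = 0 + 1 + 2 + 3 + 4 + 5 = 15.

15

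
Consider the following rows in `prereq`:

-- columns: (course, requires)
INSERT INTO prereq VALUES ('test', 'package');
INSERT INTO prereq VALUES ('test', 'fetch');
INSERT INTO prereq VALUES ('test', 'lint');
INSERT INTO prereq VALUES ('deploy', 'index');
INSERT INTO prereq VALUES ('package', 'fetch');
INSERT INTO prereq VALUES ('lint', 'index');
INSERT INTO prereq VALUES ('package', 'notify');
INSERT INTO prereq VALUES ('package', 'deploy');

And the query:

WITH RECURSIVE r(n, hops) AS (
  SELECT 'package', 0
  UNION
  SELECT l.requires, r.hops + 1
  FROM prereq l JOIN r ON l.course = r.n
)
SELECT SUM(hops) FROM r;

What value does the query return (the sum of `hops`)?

Base: (package, hops=0).
Iteration 1: edges from {package} -> (deploy, hops=1), (fetch, hops=1), (notify, hops=1).
Iteration 2: edges from {deploy,fetch,notify} -> (index, hops=2).
Iteration 3: no outgoing edges from {index}; recursion stops.
SUM(hops) = 0 + 1 + 1 + 1 + 2 = 5.

5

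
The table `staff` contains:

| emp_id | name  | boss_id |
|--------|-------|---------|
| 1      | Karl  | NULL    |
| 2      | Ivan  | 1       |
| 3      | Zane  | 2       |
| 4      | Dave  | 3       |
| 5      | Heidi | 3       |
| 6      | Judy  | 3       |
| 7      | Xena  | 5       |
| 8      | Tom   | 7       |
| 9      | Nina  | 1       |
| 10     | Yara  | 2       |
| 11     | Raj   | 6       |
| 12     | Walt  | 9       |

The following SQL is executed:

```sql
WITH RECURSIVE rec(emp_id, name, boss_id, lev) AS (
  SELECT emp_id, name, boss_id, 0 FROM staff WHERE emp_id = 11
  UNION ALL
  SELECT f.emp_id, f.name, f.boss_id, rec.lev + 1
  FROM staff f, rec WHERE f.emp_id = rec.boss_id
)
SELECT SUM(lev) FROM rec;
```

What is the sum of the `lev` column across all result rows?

Base: emp_id=11 (Raj), boss_id=6, lev 0.
Iteration 1: join on emp_id=6 -> Judy (id 6, boss_id=3, lev 1).
Iteration 2: join on emp_id=3 -> Zane (id 3, boss_id=2, lev 2).
Iteration 3: join on emp_id=2 -> Ivan (id 2, boss_id=1, lev 3).
Iteration 4: join on emp_id=1 -> Karl (id 1, boss_id=NULL, lev 4).
Iteration 5: boss_id is NULL; no match; recursion stops.
SUM(lev) = 0 + 1 + 2 + 3 + 4 = 10.

10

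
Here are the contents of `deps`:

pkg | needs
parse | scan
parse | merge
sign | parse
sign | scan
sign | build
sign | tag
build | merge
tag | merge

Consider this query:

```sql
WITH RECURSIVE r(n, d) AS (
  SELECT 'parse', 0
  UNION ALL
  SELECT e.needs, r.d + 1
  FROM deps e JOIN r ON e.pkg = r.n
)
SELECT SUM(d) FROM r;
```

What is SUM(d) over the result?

Base: (parse, d=0).
Iteration 1: edges from {parse} -> (merge, d=1), (scan, d=1).
Iteration 2: no outgoing edges from {merge,scan}; recursion stops.
SUM(d) = 0 + 1 + 1 = 2.

2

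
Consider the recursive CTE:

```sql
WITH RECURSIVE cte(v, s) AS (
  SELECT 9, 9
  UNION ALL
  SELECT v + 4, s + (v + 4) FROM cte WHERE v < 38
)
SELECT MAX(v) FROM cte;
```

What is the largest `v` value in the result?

41

Base: v=9, s=9.
Iteration 1: 9 < 38 holds -> v = 9 + 4 = 13, s = 9 + 13 = 22.
Iteration 2: 13 < 38 holds -> v = 13 + 4 = 17, s = 22 + 17 = 39.
Iteration 3: 17 < 38 holds -> v = 17 + 4 = 21, s = 39 + 21 = 60.
Iteration 4: 21 < 38 holds -> v = 21 + 4 = 25, s = 60 + 25 = 85.
Iteration 5: 25 < 38 holds -> v = 25 + 4 = 29, s = 85 + 29 = 114.
Iteration 6: 29 < 38 holds -> v = 29 + 4 = 33, s = 114 + 33 = 147.
Iteration 7: 33 < 38 holds -> v = 33 + 4 = 37, s = 147 + 37 = 184.
Iteration 8: 37 < 38 holds -> v = 37 + 4 = 41, s = 184 + 41 = 225.
Iteration 9: 41 < 38 fails; recursion stops.
v values: 9, 13, 17, 21, 25, 29, 33, 37, 41; the maximum is 41.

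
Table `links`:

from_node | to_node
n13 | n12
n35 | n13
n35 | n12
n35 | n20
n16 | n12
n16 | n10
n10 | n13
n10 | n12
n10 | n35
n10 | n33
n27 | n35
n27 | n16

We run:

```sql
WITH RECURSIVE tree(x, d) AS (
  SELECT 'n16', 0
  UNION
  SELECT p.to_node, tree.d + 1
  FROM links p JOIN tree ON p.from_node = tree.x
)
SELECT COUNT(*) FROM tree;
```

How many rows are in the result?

Base: (n16, d=0).
Iteration 1: edges from {n16} -> (n10, d=1), (n12, d=1).
Iteration 2: edges from {n10,n12} -> (n12, d=2), (n13, d=2), (n33, d=2), (n35, d=2).
Iteration 3: edges from {n12,n13,n33,n35} -> (n12, d=3), (n13, d=3), (n20, d=3). [UNION drops 1 duplicate row(s)]
Iteration 4: edges from {n12,n13,n20} -> (n12, d=4).
Iteration 5: no outgoing edges from {n12}; recursion stops.
Total rows emitted: 11.

11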